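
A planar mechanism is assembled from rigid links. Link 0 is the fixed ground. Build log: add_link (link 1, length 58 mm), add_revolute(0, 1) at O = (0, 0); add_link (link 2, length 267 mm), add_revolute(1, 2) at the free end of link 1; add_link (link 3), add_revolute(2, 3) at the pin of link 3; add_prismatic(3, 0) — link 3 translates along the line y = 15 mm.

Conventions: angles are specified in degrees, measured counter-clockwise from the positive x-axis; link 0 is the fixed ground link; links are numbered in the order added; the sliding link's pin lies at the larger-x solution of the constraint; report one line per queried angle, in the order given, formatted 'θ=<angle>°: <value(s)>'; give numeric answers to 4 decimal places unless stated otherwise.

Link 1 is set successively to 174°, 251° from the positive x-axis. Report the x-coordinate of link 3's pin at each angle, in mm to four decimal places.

geometry: r = 58 mm, L = 267 mm, e = 15 mm
θ=174°: crank pin P = (r cos θ, r sin θ) = (-57.682270, 6.062651)
θ=174°: h = r sin θ − e = 6.062651 − 15 = -8.937349
θ=174°: x = r cos θ + √(L² − h²) = -57.682270 + 266.850377 = 209.168107
θ=251°: crank pin P = (r cos θ, r sin θ) = (-18.882953, -54.840077)
θ=251°: h = r sin θ − e = -54.840077 − 15 = -69.840077
θ=251°: x = r cos θ + √(L² − h²) = -18.882953 + 257.704023 = 238.821070

θ=174°: 209.1681
θ=251°: 238.8211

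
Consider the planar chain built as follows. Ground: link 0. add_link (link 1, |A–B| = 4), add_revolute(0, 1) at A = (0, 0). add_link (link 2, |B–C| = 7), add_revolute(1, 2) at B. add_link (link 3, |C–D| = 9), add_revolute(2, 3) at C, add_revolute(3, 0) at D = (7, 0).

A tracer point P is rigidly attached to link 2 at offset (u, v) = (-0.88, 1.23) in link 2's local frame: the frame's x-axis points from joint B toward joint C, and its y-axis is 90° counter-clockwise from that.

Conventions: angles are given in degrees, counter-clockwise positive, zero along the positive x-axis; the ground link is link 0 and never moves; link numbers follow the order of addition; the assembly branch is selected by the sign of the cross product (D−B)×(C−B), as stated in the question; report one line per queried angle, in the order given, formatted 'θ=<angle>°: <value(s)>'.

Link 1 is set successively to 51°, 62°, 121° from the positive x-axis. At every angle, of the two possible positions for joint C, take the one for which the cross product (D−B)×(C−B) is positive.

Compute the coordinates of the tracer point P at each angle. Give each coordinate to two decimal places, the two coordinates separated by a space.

A=(0,0), D=(7.00,0)
θ=51°: B = A + 4.00·(cos51°, sin51°) = (2.5173, 3.1086)
θ=51°: |BD| = 5.4551
θ=51°: circle(B,7.00) ∩ circle(D,9.00): a=-0.2055, h=6.9970
θ=51°:   candidates: C₊=(6.3356,8.9754) cross=38.169; C₋=(-1.6388,-2.5241) cross=-38.169
θ=51°:   branch + wants cross > 0 → take C=(6.3356,8.9754) (cross=38.169)
θ=51°: ex = (C−B)/|BC| = (0.5455,0.8381); ey = (-0.8381,0.5455)
θ=51°: P = B + -0.88·ex + 1.23·ey = (1.0064,3.0420)
θ=62°: B = A + 4.00·(cos62°, sin62°) = (1.8779, 3.5318)
θ=62°: |BD| = 6.2217
θ=62°: circle(B,7.00) ∩ circle(D,9.00): a=0.5392, h=6.9792
θ=62°:   candidates: C₊=(6.2836,8.9714) cross=43.423; C₋=(-1.6400,-2.5200) cross=-43.423
θ=62°:   branch + wants cross > 0 → take C=(6.2836,8.9714) (cross=43.423)
θ=62°: ex = (C−B)/|BC| = (0.6294,0.7771); ey = (-0.7771,0.6294)
θ=62°: P = B + -0.88·ex + 1.23·ey = (0.3682,3.6221)
θ=121°: B = A + 4.00·(cos121°, sin121°) = (-2.0602, 3.4287)
θ=121°: |BD| = 9.6872
θ=121°: circle(B,7.00) ∩ circle(D,9.00): a=3.1919, h=6.2299
θ=121°:   candidates: C₊=(3.1302,8.1255) cross=60.350; C₋=(-1.2798,-3.5277) cross=-60.350
θ=121°:   branch + wants cross > 0 → take C=(3.1302,8.1255) (cross=60.350)
θ=121°: ex = (C−B)/|BC| = (0.7415,0.6710); ey = (-0.6710,0.7415)
θ=121°: P = B + -0.88·ex + 1.23·ey = (-3.5380,3.7502)

θ=51°: 1.01 3.04
θ=62°: 0.37 3.62
θ=121°: -3.54 3.75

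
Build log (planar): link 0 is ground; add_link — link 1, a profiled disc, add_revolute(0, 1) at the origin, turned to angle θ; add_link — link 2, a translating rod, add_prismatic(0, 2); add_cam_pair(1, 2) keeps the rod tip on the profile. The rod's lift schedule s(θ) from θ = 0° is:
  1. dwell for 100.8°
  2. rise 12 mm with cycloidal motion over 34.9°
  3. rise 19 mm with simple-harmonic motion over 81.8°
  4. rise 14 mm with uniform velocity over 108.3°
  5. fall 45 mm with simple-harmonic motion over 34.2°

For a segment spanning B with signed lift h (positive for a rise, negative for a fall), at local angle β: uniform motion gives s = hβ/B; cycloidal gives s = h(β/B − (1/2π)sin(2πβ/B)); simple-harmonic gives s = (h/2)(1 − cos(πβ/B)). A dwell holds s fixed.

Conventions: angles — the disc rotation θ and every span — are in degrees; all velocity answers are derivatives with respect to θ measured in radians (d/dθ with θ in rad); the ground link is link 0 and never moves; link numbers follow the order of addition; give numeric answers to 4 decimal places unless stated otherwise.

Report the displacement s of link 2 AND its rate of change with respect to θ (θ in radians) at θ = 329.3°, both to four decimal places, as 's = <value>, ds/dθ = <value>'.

seg 1 [0°–100.8°] dwell: s stays 0.0000
seg 2 [100.8°–135.7°] cycloidal, h=12: full span → s += 12 → s = 12.0000
seg 3 [135.7°–217.5°] simple-harmonic, h=19: full span → s += 19 → s = 31.0000
seg 4 [217.5°–325.8°] uniform, h=14: full span → s += 14 → s = 45.0000
seg 5 [325.8°–360°] simple-harmonic, h=-45: θ=329.3° here. β=3.5, B=34.2. -45/2·(1 − cos(π·0.1023)) = -1.1529 → s = 43.8471
velocity in seg [325.8°–360°] (simple-harmonic), θ in radians: β = 3.5° = 0.0611 rad, B = 34.2° = 0.5969 rad; ds/dθ = (πh/(2B)) sin(πβ/B) = (π·(-45)/(2·0.5969)) sin(π·0.1023) = -37.420777 mm/rad

s = 43.8471, ds/dθ = -37.4208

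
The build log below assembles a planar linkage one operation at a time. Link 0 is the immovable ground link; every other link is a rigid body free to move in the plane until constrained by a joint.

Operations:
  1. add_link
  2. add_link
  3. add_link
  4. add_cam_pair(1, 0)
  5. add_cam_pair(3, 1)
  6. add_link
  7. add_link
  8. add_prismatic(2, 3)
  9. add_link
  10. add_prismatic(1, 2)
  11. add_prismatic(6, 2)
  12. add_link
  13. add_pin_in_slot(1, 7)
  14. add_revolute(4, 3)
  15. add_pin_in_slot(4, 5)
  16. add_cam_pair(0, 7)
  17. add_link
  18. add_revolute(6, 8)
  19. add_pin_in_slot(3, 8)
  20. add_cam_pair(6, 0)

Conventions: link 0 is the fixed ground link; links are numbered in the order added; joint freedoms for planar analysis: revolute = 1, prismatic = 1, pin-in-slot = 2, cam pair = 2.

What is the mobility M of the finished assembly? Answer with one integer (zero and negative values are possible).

link 0 = ground. State L|J1|J2 = 1|0|0
+link1  2|0|0
+link2  3|0|0
+link3  4|0|0
C(1,0) f=2→J2  4|0|1
C(3,1) f=2→J2  4|0|2
+link4  5|0|2
+link5  6|0|2
P(2,3) f=1→J1  6|1|2
+link6  7|1|2
P(1,2) f=1→J1  7|2|2
P(6,2) f=1→J1  7|3|2
+link7  8|3|2
PS(1,7) f=2→J2  8|3|3
R(4,3) f=1→J1  8|4|3
PS(4,5) f=2→J2  8|4|4
C(0,7) f=2→J2  8|4|5
+link8  9|4|5
R(6,8) f=1→J1  9|5|5
PS(3,8) f=2→J2  9|5|6
C(6,0) f=2→J2  9|5|7
M = 3(9−1)−2·5−7 = 24−10−7 = 7

M = 7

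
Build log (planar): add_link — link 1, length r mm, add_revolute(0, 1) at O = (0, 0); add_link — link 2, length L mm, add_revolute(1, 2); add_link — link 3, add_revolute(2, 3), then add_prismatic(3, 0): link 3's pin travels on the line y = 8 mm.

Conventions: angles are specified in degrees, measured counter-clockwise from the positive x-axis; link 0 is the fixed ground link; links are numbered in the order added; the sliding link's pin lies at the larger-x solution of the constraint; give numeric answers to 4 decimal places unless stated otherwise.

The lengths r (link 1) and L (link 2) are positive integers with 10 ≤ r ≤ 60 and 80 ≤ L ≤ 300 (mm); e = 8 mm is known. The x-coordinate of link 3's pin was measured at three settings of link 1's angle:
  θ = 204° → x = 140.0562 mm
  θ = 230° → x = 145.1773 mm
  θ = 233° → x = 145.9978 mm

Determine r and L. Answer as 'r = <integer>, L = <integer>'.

constraint per measurement: (x − r cos θ)² + (r sin θ − e)² = L²
subtracting the θ₁ and θ₂ equations cancels the r² and L² terms:
r = (x₁² − x₂²) / (2[(x₁cos θ₁ + e sin θ₁) − (x₂cos θ₂ + e sin θ₂)]) = 22.9996 → r = 23
L² = (x₁ − r cos θ₁)² + (r sin θ₁ − e)² = 26244.0127 → L = 162.0000 → L = 162
check at θ₃=233°: x = 145.9978 (printed 145.9978) ✓

r = 23, L = 162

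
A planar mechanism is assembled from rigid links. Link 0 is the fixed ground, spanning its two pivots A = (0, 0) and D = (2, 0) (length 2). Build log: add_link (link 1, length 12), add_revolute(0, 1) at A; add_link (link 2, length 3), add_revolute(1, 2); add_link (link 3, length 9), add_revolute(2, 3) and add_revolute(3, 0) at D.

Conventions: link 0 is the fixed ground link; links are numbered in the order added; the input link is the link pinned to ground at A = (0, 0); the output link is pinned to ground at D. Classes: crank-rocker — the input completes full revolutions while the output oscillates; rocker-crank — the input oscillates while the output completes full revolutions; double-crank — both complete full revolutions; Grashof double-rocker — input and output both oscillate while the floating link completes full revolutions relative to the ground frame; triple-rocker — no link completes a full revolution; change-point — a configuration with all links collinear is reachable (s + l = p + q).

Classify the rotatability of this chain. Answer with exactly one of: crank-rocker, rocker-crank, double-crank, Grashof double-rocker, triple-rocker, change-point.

lengths: ground=2, input=12, coupler=3, output=9
sorted: s=2 (shortest), l=12 (longest), p+q=12
s + l = 14 vs p + q = 12
s + l > p + q → non-Grashof → no link fully rotates → triple-rocker

triple-rocker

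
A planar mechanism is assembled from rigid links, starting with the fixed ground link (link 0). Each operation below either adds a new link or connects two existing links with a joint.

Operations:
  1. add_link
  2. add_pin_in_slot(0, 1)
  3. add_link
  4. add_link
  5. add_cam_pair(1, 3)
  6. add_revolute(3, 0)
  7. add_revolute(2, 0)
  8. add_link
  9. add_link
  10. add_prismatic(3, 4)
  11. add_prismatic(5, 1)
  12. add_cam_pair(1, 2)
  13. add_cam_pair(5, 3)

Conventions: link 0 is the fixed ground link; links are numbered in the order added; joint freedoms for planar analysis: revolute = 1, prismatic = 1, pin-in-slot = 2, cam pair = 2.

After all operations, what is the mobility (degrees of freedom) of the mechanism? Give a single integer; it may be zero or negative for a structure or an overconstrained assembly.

(L,J1,J2)=(1,0,0); link0 fixed
link1: (2,0,0)
PS 0-1 [J2]: (2,0,1)
link2: (3,0,1)
link3: (4,0,1)
C 1-3 [J2]: (4,0,2)
R 3-0 [J1]: (4,1,2)
R 2-0 [J1]: (4,2,2)
link4: (5,2,2)
link5: (6,2,2)
P 3-4 [J1]: (6,3,2)
P 5-1 [J1]: (6,4,2)
C 1-2 [J2]: (6,4,3)
C 5-3 [J2]: (6,4,4)
Grübler: 3·5 − 2·4 − 4 = 3

M = 3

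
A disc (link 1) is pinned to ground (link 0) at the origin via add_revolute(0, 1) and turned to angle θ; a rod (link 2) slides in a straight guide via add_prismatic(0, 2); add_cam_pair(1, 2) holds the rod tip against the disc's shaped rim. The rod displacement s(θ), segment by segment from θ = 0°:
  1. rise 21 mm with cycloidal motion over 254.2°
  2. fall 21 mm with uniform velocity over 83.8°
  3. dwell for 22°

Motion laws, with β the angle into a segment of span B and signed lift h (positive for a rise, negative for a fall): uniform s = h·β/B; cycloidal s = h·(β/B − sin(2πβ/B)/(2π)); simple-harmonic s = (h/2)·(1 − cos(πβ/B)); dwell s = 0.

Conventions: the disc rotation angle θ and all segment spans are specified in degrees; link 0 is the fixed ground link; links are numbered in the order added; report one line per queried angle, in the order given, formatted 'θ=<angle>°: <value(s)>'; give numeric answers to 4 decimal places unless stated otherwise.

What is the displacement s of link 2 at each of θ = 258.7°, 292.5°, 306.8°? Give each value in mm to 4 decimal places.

segment 1 (0° to 254.2°, cycloidal, h = 21) is passed completely: s = 0.0000 + (21) = 21.0000
θ = 258.7° falls in segment 2 (254.2° to 338°, uniform, h = -21): β = 258.7 − 254.2 = 4.5°, B = 83.8°; Δs = -21·4.5/83.8 = -1.1277; s = 21.0000 − 1.1277 = 19.8723
θ = 292.5° falls in segment 2 (254.2° to 338°, uniform, h = -21): β = 292.5 − 254.2 = 38.3°, B = 83.8°; Δs = -21·38.3/83.8 = -9.5979; s = 21.0000 − 9.5979 = 11.4021
θ = 306.8° falls in segment 2 (254.2° to 338°, uniform, h = -21): β = 306.8 − 254.2 = 52.6°, B = 83.8°; Δs = -21·52.6/83.8 = -13.1814; s = 21.0000 − 13.1814 = 7.8186

θ=258.7°: 19.8723
θ=292.5°: 11.4021
θ=306.8°: 7.8186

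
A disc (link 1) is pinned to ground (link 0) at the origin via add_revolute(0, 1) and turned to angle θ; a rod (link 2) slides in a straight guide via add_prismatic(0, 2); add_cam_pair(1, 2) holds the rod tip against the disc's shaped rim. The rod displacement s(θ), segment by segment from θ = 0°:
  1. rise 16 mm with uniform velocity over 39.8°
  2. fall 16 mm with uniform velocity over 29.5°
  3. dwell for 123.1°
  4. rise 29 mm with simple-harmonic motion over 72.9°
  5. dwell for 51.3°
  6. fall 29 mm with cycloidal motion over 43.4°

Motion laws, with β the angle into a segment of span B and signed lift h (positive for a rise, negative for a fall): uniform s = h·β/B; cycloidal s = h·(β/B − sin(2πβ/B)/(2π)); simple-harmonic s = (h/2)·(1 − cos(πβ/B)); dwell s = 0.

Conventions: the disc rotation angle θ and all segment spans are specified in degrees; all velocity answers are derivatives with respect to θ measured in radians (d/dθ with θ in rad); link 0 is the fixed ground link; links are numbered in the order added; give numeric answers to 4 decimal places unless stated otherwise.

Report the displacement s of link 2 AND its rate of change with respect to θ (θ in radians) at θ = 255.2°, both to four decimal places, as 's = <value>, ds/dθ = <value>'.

segment 1 (0° to 39.8°, uniform, h = 16) is passed completely: s = 0.0000 + (16) = 16.0000
segment 2 (39.8° to 69.3°, uniform, h = -16) is passed completely: s = 16.0000 + (-16) = 0.0000
segment 3 (69.3° to 192.4°, dwell): s unchanged at 0.0000
θ = 255.2° falls in segment 4 (192.4° to 265.3°, simple-harmonic, h = 29): β = 255.2 − 192.4 = 62.8°, B = 72.9°; Δs = 29/2·(1 − cos(π·0.8615)) = 27.6481; s = 0.0000 + 27.6481 = 27.6481
velocity in seg [192.4°–265.3°] (simple-harmonic), θ in radians: β = 62.8° = 1.0961 rad, B = 72.9° = 1.2723 rad; ds/dθ = (πh/(2B)) sin(πβ/B) = (π·29/(2·1.2723)) sin(π·0.8615) = 15.095810 mm/rad

s = 27.6481, ds/dθ = 15.0958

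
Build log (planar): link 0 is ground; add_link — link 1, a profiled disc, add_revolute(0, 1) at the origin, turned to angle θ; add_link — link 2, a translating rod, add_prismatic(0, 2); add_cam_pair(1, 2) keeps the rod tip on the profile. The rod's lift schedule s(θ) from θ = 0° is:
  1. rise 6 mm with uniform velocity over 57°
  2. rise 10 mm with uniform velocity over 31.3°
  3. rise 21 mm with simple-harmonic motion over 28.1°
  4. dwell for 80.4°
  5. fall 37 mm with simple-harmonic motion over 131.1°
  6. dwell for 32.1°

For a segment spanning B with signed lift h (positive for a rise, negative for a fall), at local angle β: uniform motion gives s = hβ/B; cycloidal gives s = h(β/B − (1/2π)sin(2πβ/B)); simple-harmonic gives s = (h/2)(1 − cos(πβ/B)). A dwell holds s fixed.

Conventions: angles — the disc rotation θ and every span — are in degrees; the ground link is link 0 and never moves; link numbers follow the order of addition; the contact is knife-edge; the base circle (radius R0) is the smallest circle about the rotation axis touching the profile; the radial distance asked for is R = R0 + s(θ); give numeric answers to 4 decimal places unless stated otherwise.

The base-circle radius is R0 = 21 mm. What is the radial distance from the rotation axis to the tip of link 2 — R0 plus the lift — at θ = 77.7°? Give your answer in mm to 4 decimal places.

seg 1 [0°–57°] uniform, h=6: full span → s += 6 → s = 6.0000
seg 2 [57°–88.3°] uniform, h=10: θ=77.7° here. β=20.7, B=31.3. 10·20.7/31.3 = 6.6134 → s = 12.6134
R = R0 + s = 21 + 12.6134 = 33.6134

33.6134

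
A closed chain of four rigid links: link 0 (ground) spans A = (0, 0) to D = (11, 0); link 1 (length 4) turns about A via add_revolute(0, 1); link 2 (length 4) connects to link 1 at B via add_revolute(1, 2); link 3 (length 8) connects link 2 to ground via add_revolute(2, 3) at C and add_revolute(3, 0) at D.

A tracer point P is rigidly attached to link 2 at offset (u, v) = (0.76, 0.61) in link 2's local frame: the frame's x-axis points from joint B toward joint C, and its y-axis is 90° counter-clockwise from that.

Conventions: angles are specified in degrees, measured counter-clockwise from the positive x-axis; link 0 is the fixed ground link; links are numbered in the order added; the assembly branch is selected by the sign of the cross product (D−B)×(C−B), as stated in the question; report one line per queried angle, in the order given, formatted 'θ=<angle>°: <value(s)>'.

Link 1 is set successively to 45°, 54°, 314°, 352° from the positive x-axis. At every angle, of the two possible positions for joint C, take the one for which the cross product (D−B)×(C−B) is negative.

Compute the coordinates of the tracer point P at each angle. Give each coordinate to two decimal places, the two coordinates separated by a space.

A=(0,0), D=(11.00,0)
θ=45°: B = A + 4.00·(cos45°, sin45°) = (2.8284, 2.8284)
θ=45°: |BD| = 8.6472
θ=45°: circle(B,4.00) ∩ circle(D,8.00): a=1.5482, h=3.6883
θ=45°:   candidates: C₊=(5.4978,5.8074) cross=31.893; C₋=(3.0850,-1.1633) cross=-31.893
θ=45°:   branch - wants cross < 0 → take C=(3.0850,-1.1633) (cross=-31.893)
θ=45°: ex = (C−B)/|BC| = (0.0642,-0.9979); ey = (0.9979,0.0642)
θ=45°: P = B + 0.76·ex + 0.61·ey = (3.4859,2.1091)
θ=54°: B = A + 4.00·(cos54°, sin54°) = (2.3511, 3.2361)
θ=54°: |BD| = 9.2344
θ=54°: circle(B,4.00) ∩ circle(D,8.00): a=2.0183, h=3.4535
θ=54°:   candidates: C₊=(5.4516,5.7633) cross=31.891; C₋=(3.0312,-0.7057) cross=-31.891
θ=54°:   branch - wants cross < 0 → take C=(3.0312,-0.7057) (cross=-31.891)
θ=54°: ex = (C−B)/|BC| = (0.1700,-0.9854); ey = (0.9854,0.1700)
θ=54°: P = B + 0.76·ex + 0.61·ey = (3.0815,2.5908)
θ=314°: B = A + 4.00·(cos314°, sin314°) = (2.7786, -2.8774)
θ=314°: |BD| = 8.7103
θ=314°: circle(B,4.00) ∩ circle(D,8.00): a=1.5998, h=3.6661
θ=314°:   candidates: C₊=(3.0776,1.1115) cross=31.933; C₋=(5.4997,-5.8092) cross=-31.933
θ=314°:   branch - wants cross < 0 → take C=(5.4997,-5.8092) (cross=-31.933)
θ=314°: ex = (C−B)/|BC| = (0.6803,-0.7330); ey = (0.7330,0.6803)
θ=314°: P = B + 0.76·ex + 0.61·ey = (3.7427,-3.0194)
θ=352°: B = A + 4.00·(cos352°, sin352°) = (3.9611, -0.5567)
θ=352°: |BD| = 7.0609
θ=352°: circle(B,4.00) ∩ circle(D,8.00): a=0.1315, h=3.9978
θ=352°:   candidates: C₊=(3.7769,3.4391) cross=28.228; C₋=(4.4073,-4.5317) cross=-28.228
θ=352°:   branch - wants cross < 0 → take C=(4.4073,-4.5317) (cross=-28.228)
θ=352°: ex = (C−B)/|BC| = (0.1116,-0.9938); ey = (0.9938,0.1116)
θ=352°: P = B + 0.76·ex + 0.61·ey = (4.6521,-1.2439)

θ=45°: 3.49 2.11
θ=54°: 3.08 2.59
θ=314°: 3.74 -3.02
θ=352°: 4.65 -1.24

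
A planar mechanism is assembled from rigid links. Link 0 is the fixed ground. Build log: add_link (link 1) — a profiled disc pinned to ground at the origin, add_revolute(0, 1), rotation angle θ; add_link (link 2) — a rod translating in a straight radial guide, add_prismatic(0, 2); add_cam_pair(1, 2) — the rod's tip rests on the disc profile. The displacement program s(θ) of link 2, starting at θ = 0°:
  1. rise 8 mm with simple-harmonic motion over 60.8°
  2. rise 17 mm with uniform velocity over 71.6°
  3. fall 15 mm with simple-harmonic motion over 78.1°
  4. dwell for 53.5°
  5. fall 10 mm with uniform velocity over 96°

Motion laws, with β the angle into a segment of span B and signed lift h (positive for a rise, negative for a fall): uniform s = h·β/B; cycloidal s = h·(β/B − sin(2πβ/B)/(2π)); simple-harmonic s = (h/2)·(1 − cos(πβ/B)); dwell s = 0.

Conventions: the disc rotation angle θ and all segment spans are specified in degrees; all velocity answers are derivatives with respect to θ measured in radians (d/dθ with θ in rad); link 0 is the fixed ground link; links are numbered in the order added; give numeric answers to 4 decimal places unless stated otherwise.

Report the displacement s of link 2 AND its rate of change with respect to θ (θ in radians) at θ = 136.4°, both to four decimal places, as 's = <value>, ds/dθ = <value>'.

seg 1 [0°–60.8°] simple-harmonic, h=8: full span → s += 8 → s = 8.0000
seg 2 [60.8°–132.4°] uniform, h=17: full span → s += 17 → s = 25.0000
seg 3 [132.4°–210.5°] simple-harmonic, h=-15: θ=136.4° here. β=4, B=78.1. -15/2·(1 − cos(π·0.0512)) = -0.0969 → s = 24.9031
velocity in seg [132.4°–210.5°] (simple-harmonic), θ in radians: β = 4° = 0.0698 rad, B = 78.1° = 1.3631 rad; ds/dθ = (πh/(2B)) sin(πβ/B) = (π·(-15)/(2·1.3631)) sin(π·0.0512) = -2.769275 mm/rad

s = 24.9031, ds/dθ = -2.7693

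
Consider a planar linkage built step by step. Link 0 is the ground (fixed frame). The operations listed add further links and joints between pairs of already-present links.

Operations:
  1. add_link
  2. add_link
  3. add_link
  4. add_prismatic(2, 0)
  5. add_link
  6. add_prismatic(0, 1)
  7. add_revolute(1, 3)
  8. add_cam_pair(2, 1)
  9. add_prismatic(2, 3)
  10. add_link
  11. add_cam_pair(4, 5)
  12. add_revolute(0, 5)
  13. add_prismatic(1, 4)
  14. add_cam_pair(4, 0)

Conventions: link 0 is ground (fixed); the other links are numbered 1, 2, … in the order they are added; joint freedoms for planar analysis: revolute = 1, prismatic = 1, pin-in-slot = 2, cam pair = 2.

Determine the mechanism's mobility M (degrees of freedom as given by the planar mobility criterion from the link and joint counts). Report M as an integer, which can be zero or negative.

link 0 = ground. State L|J1|J2 = 1|0|0
+link1  2|0|0
+link2  3|0|0
+link3  4|0|0
P(2,0) f=1→J1  4|1|0
+link4  5|1|0
P(0,1) f=1→J1  5|2|0
R(1,3) f=1→J1  5|3|0
C(2,1) f=2→J2  5|3|1
P(2,3) f=1→J1  5|4|1
+link5  6|4|1
C(4,5) f=2→J2  6|4|2
R(0,5) f=1→J1  6|5|2
P(1,4) f=1→J1  6|6|2
C(4,0) f=2→J2  6|6|3
M = 3(6−1)−2·6−3 = 15−12−3 = 0

M = 0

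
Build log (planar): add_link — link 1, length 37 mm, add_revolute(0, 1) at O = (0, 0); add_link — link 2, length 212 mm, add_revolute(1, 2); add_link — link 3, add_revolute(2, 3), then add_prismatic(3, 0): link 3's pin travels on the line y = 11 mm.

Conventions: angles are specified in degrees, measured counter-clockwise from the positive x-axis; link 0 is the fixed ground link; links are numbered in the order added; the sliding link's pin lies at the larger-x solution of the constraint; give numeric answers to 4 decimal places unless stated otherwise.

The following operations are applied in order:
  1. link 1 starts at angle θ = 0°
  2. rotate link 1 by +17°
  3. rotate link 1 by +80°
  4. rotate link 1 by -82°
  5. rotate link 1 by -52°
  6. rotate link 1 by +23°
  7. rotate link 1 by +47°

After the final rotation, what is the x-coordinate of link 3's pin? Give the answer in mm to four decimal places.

geometry: r = 37 mm, L = 212 mm, e = 11 mm; θ starts at 0°
rotate link 1 by +17°: θ ← 0° +17° = 17°
rotate link 1 by +80°: θ ← 17° +80° = 97°
rotate link 1 by -82°: θ ← 97° -82° = 15°
rotate link 1 by -52°: θ ← 15° -52° = -37°
rotate link 1 by +23°: θ ← -37° +23° = -14°
rotate link 1 by +47°: θ ← -14° +47° = 33°
crank pin P = (r cos θ, r sin θ) = (31.030811, 20.151644)
h = r sin θ − e = 20.151644 − 11 = 9.151644
x = r cos θ + √(L² − h²) = 31.030811 + 211.802378 = 242.833189

242.8332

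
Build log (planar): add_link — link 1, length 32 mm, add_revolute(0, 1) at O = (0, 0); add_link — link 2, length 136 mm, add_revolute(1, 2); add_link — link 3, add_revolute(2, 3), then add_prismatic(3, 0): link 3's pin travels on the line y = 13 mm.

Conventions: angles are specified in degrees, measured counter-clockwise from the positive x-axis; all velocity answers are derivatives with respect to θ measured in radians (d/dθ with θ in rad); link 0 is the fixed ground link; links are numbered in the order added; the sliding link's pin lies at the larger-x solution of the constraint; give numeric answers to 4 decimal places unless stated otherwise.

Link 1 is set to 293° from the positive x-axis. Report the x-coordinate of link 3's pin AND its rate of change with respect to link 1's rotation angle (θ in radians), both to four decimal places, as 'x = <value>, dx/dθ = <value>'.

geometry: r = 32 mm, L = 136 mm, e = 13 mm
crank pin P = (r cos θ, r sin θ) = (12.503396, -29.456155)
h = r sin θ − e = -29.456155 − 13 = -42.456155
x = r cos θ + √(L² − h²) = 12.503396 + 129.203231 = 141.706627
dx/dθ = −r sin θ − h·r cos θ/√(L² − h²) (θ in radians; h = -42.456155) = 33.564769

x = 141.7066, dx/dθ = 33.5648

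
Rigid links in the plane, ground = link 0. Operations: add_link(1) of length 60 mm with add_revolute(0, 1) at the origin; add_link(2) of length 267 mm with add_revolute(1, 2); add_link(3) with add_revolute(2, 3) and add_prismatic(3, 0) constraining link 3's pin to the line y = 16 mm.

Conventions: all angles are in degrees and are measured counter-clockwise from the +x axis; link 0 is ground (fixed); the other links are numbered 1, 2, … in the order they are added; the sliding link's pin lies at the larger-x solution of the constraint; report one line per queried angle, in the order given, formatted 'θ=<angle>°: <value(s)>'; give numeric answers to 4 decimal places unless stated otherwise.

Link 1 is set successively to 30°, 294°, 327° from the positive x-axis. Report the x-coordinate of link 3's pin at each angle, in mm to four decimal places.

geometry: r = 60 mm, L = 267 mm, e = 16 mm
θ=30°: crank pin P = (r cos θ, r sin θ) = (51.961524, 30.000000)
θ=30°: h = r sin θ − e = 30.000000 − 16 = 14.000000
θ=30°: x = r cos θ + √(L² − h²) = 51.961524 + 266.632706 = 318.594230
θ=294°: crank pin P = (r cos θ, r sin θ) = (24.404199, -54.812727)
θ=294°: h = r sin θ − e = -54.812727 − 16 = -70.812727
θ=294°: x = r cos θ + √(L² − h²) = 24.404199 + 257.438454 = 281.842653
θ=327°: crank pin P = (r cos θ, r sin θ) = (50.320234, -32.678342)
θ=327°: h = r sin θ − e = -32.678342 − 16 = -48.678342
θ=327°: x = r cos θ + √(L² − h²) = 50.320234 + 262.525083 = 312.845317

θ=30°: 318.5942
θ=294°: 281.8427
θ=327°: 312.8453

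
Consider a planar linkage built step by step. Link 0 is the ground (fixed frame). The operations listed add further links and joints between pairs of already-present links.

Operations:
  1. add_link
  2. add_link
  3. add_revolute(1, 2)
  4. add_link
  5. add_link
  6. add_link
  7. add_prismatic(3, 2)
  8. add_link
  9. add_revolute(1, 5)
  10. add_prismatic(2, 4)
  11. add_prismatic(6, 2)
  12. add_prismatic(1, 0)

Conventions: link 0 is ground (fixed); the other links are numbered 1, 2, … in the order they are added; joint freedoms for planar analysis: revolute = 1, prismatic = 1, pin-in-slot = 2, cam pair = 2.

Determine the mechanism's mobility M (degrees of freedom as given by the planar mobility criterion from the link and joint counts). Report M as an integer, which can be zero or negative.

ground; <1,0,0>
#1 <2,0,0>
#2 <3,0,0>
R:1↔2 J1 <3,1,0>
#3 <4,1,0>
#4 <5,1,0>
#5 <6,1,0>
P:3↔2 J1 <6,2,0>
#6 <7,2,0>
R:1↔5 J1 <7,3,0>
P:2↔4 J1 <7,4,0>
P:6↔2 J1 <7,5,0>
P:1↔0 J1 <7,6,0>
3×6 − 2×6 − 1×0 = 6

M = 6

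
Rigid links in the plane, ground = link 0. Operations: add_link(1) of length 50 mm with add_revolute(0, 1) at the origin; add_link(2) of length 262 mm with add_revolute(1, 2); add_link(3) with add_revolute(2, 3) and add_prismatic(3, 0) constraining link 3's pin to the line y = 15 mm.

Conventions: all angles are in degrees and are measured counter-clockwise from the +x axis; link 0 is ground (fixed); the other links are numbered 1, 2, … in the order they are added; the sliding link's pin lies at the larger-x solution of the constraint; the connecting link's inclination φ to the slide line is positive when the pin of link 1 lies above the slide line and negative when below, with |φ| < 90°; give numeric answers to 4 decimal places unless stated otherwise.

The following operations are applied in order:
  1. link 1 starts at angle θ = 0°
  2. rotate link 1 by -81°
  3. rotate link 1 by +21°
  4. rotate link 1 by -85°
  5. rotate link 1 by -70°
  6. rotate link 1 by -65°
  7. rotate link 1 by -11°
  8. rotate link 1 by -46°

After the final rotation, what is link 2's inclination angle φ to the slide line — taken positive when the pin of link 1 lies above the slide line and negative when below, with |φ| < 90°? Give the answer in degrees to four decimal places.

geometry: r = 50 mm, L = 262 mm, e = 15 mm; θ starts at 0°
rotate link 1 by -81°: θ ← 0° -81° = -81°
rotate link 1 by +21°: θ ← -81° +21° = -60°
rotate link 1 by -85°: θ ← -60° -85° = -145°
rotate link 1 by -70°: θ ← -145° -70° = -215°
rotate link 1 by -65°: θ ← -215° -65° = -280°
rotate link 1 by -11°: θ ← -280° -11° = -291°
rotate link 1 by -46°: θ ← -291° -46° = -337°
h = r sin θ − e = 19.536556 − 15 = 4.536556
sin φ = h / L = 4.536556 / 262 = 0.01731510
φ = arcsin(0.01731510) = 0.992132°

0.9921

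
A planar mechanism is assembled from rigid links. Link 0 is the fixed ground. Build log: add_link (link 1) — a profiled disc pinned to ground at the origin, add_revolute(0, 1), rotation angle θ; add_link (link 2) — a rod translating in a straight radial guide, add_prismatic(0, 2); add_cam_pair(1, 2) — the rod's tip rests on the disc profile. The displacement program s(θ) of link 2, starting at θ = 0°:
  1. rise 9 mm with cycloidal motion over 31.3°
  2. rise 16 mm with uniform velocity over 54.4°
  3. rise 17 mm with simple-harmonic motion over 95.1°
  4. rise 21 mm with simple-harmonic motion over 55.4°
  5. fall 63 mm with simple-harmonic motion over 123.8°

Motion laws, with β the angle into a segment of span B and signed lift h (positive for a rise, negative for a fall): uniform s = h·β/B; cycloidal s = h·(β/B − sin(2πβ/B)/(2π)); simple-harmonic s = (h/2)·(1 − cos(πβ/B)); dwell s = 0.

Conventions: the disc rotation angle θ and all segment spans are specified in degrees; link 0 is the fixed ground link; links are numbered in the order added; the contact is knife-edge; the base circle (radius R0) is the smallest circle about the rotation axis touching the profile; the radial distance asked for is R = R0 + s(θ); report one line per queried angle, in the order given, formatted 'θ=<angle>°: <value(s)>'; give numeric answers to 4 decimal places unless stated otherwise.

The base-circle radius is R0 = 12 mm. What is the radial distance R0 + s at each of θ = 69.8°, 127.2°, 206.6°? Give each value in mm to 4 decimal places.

seg 1 [0°–31.3°] cycloidal, h=9: full span → s += 9 → s = 9.0000
seg 2 [31.3°–85.7°] uniform, h=16: θ=69.8° here. β=38.5, B=54.4. 16·38.5/54.4 = 11.3235 → s = 20.3235
seg 2 [31.3°–85.7°] uniform, h=16: full span → s += 16 → s = 25.0000
seg 3 [85.7°–180.8°] simple-harmonic, h=17: θ=127.2° here. β=41.5, B=95.1. 17/2·(1 − cos(π·0.4364)) = 6.8125 → s = 31.8125
seg 3 [85.7°–180.8°] simple-harmonic, h=17: full span → s += 17 → s = 42.0000
seg 4 [180.8°–236.2°] simple-harmonic, h=21: θ=206.6° here. β=25.8, B=55.4. 21/2·(1 − cos(π·0.4657)) = 9.3709 → s = 51.3709
θ=69.8°: R = R0 + s = 12 + 20.3235 = 32.3235
θ=127.2°: R = R0 + s = 12 + 31.8125 = 43.8125
θ=206.6°: R = R0 + s = 12 + 51.3709 = 63.3709

θ=69.8°: 32.3235
θ=127.2°: 43.8125
θ=206.6°: 63.3709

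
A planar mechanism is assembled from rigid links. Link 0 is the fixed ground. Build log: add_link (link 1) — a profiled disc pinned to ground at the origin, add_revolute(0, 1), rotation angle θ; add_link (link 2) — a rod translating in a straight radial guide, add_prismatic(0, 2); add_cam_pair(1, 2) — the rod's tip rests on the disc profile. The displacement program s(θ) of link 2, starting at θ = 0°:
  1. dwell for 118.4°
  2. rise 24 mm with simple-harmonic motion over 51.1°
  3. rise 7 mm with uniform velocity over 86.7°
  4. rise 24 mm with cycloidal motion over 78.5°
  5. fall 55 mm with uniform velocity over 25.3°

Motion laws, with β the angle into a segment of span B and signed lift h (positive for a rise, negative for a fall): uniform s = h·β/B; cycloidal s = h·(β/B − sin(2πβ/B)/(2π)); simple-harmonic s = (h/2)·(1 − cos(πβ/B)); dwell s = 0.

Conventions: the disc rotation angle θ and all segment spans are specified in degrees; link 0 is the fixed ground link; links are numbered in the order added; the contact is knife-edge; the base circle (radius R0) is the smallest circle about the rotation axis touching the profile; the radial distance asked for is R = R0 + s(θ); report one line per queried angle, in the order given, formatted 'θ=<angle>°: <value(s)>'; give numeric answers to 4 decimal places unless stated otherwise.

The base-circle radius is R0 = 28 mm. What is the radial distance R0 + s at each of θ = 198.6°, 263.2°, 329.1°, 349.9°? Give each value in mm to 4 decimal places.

seg 1 [0°–118.4°] dwell: s stays 0.0000
seg 2 [118.4°–169.5°] simple-harmonic, h=24: full span → s += 24 → s = 24.0000
seg 3 [169.5°–256.2°] uniform, h=7: θ=198.6° here. β=29.1, B=86.7. 7·29.1/86.7 = 2.3495 → s = 26.3495
seg 3 [169.5°–256.2°] uniform, h=7: full span → s += 7 → s = 31.0000
seg 4 [256.2°–334.7°] cycloidal, h=24: θ=263.2° here. β=7, B=78.5. 24·(0.0892 − sin(2π·0.0892)/(2π)) = 0.1102 → s = 31.1102
seg 4 [256.2°–334.7°] cycloidal, h=24: θ=329.1° here. β=72.9, B=78.5. 24·(0.9287 − sin(2π·0.9287)/(2π)) = 23.9432 → s = 54.9432
seg 4 [256.2°–334.7°] cycloidal, h=24: full span → s += 24 → s = 55.0000
seg 5 [334.7°–360°] uniform, h=-55: θ=349.9° here. β=15.2, B=25.3. -55·15.2/25.3 = -33.0435 → s = 21.9565
θ=198.6°: R = R0 + s = 28 + 26.3495 = 54.3495
θ=263.2°: R = R0 + s = 28 + 31.1102 = 59.1102
θ=329.1°: R = R0 + s = 28 + 54.9432 = 82.9432
θ=349.9°: R = R0 + s = 28 + 21.9565 = 49.9565

θ=198.6°: 54.3495
θ=263.2°: 59.1102
θ=329.1°: 82.9432
θ=349.9°: 49.9565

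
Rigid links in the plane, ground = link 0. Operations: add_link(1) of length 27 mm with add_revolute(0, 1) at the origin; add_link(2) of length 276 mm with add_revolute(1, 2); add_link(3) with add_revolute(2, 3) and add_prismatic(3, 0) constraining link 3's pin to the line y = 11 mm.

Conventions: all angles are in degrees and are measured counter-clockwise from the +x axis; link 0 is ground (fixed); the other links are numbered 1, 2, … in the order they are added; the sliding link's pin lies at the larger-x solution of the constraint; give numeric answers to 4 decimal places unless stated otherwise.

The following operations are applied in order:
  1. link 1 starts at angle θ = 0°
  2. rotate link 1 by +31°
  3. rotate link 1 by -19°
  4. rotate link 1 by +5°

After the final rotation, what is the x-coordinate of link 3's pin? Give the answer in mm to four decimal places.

geometry: r = 27 mm, L = 276 mm, e = 11 mm; θ starts at 0°
rotate link 1 by +31°: θ ← 0° +31° = 31°
rotate link 1 by -19°: θ ← 31° -19° = 12°
rotate link 1 by +5°: θ ← 12° +5° = 17°
crank pin P = (r cos θ, r sin θ) = (25.820228, 7.894036)
h = r sin θ − e = 7.894036 − 11 = -3.105964
x = r cos θ + √(L² − h²) = 25.820228 + 275.982523 = 301.802751

301.8028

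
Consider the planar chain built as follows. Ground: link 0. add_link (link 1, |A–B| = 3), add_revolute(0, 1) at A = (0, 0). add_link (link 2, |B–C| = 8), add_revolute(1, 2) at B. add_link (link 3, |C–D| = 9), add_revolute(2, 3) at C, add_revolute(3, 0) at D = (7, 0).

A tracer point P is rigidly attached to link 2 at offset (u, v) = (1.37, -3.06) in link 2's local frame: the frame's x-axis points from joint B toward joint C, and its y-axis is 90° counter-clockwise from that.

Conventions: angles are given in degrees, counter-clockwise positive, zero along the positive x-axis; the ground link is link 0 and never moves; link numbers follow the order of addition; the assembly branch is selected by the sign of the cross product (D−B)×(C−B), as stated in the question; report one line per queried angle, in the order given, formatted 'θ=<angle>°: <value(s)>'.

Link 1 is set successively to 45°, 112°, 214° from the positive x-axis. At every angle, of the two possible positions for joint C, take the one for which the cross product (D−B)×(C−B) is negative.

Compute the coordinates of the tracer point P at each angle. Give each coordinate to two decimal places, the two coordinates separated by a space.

A=(0,0), D=(7.00,0)
θ=45°: B = A + 3.00·(cos45°, sin45°) = (2.1213, 2.1213)
θ=45°: |BD| = 5.3199
θ=45°: circle(B,8.00) ∩ circle(D,9.00): a=1.0622, h=7.9292
θ=45°:   candidates: C₊=(6.2572,8.9693) cross=42.183; C₋=(-0.0664,-5.5737) cross=-42.183
θ=45°:   branch - wants cross < 0 → take C=(-0.0664,-5.5737) (cross=-42.183)
θ=45°: ex = (C−B)/|BC| = (-0.2735,-0.9619); ey = (0.9619,-0.2735)
θ=45°: P = B + 1.37·ex + -3.06·ey = (-1.1967,1.6403)
θ=112°: B = A + 3.00·(cos112°, sin112°) = (-1.1238, 2.7816)
θ=112°: |BD| = 8.5868
θ=112°: circle(B,8.00) ∩ circle(D,9.00): a=3.3035, h=7.2861
θ=112°:   candidates: C₊=(4.3618,8.6046) cross=62.564; C₋=(-0.3586,-5.1818) cross=-62.564
θ=112°:   branch - wants cross < 0 → take C=(-0.3586,-5.1818) (cross=-62.564)
θ=112°: ex = (C−B)/|BC| = (0.0957,-0.9954); ey = (0.9954,0.0957)
θ=112°: P = B + 1.37·ex + -3.06·ey = (-4.0387,1.1251)
θ=214°: B = A + 3.00·(cos214°, sin214°) = (-2.4871, -1.6776)
θ=214°: |BD| = 9.6343
θ=214°: circle(B,8.00) ∩ circle(D,9.00): a=3.9349, h=6.9654
θ=214°:   candidates: C₊=(0.1748,5.8666) cross=67.107; C₋=(2.6005,-7.8514) cross=-67.107
θ=214°:   branch - wants cross < 0 → take C=(2.6005,-7.8514) (cross=-67.107)
θ=214°: ex = (C−B)/|BC| = (0.6360,-0.7717); ey = (0.7717,0.6360)
θ=214°: P = B + 1.37·ex + -3.06·ey = (-3.9773,-4.6809)

θ=45°: -1.20 1.64
θ=112°: -4.04 1.13
θ=214°: -3.98 -4.68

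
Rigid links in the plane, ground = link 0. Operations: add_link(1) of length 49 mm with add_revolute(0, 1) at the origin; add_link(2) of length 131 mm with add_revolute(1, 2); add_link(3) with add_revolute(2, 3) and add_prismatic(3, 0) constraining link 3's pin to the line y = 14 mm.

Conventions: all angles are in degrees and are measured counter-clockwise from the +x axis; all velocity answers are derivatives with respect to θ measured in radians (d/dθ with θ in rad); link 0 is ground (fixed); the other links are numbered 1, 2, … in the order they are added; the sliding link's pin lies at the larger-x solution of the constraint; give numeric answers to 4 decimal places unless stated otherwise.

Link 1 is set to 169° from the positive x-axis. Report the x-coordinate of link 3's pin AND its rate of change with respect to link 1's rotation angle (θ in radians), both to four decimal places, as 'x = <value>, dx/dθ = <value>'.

geometry: r = 49 mm, L = 131 mm, e = 14 mm
crank pin P = (r cos θ, r sin θ) = (-48.099732, 9.349641)
h = r sin θ − e = 9.349641 − 14 = -4.650359
x = r cos θ + √(L² − h²) = -48.099732 + 130.917433 = 82.817701
dx/dθ = −r sin θ − h·r cos θ/√(L² − h²) (θ in radians; h = -4.650359) = -11.058206

x = 82.8177, dx/dθ = -11.0582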